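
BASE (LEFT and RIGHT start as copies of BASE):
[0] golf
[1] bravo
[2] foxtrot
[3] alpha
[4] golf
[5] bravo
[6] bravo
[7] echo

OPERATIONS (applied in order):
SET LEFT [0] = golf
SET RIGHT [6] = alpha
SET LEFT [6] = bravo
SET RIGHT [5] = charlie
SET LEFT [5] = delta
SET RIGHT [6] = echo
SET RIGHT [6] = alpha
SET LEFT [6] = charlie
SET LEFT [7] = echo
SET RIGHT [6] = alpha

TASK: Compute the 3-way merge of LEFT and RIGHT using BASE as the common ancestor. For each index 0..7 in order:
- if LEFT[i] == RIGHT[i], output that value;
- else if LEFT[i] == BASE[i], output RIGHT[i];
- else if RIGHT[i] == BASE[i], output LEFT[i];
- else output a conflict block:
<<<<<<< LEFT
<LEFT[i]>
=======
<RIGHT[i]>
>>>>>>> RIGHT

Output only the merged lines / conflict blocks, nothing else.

Final LEFT:  [golf, bravo, foxtrot, alpha, golf, delta, charlie, echo]
Final RIGHT: [golf, bravo, foxtrot, alpha, golf, charlie, alpha, echo]
i=0: L=golf R=golf -> agree -> golf
i=1: L=bravo R=bravo -> agree -> bravo
i=2: L=foxtrot R=foxtrot -> agree -> foxtrot
i=3: L=alpha R=alpha -> agree -> alpha
i=4: L=golf R=golf -> agree -> golf
i=5: BASE=bravo L=delta R=charlie all differ -> CONFLICT
i=6: BASE=bravo L=charlie R=alpha all differ -> CONFLICT
i=7: L=echo R=echo -> agree -> echo

Answer: golf
bravo
foxtrot
alpha
golf
<<<<<<< LEFT
delta
=======
charlie
>>>>>>> RIGHT
<<<<<<< LEFT
charlie
=======
alpha
>>>>>>> RIGHT
echo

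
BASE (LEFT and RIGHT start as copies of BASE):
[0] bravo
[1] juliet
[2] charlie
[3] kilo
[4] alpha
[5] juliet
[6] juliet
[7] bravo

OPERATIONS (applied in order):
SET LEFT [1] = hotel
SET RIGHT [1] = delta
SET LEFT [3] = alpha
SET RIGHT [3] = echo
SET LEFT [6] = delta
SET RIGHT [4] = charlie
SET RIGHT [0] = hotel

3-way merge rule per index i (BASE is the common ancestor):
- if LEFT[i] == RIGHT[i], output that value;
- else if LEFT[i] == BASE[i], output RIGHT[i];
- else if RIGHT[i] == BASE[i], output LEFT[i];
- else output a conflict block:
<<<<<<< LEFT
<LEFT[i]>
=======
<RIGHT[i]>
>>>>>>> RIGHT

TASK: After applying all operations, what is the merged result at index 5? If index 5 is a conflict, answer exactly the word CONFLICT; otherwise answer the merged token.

Final LEFT:  [bravo, hotel, charlie, alpha, alpha, juliet, delta, bravo]
Final RIGHT: [hotel, delta, charlie, echo, charlie, juliet, juliet, bravo]
i=0: L=bravo=BASE, R=hotel -> take RIGHT -> hotel
i=1: BASE=juliet L=hotel R=delta all differ -> CONFLICT
i=2: L=charlie R=charlie -> agree -> charlie
i=3: BASE=kilo L=alpha R=echo all differ -> CONFLICT
i=4: L=alpha=BASE, R=charlie -> take RIGHT -> charlie
i=5: L=juliet R=juliet -> agree -> juliet
i=6: L=delta, R=juliet=BASE -> take LEFT -> delta
i=7: L=bravo R=bravo -> agree -> bravo
Index 5 -> juliet

Answer: juliet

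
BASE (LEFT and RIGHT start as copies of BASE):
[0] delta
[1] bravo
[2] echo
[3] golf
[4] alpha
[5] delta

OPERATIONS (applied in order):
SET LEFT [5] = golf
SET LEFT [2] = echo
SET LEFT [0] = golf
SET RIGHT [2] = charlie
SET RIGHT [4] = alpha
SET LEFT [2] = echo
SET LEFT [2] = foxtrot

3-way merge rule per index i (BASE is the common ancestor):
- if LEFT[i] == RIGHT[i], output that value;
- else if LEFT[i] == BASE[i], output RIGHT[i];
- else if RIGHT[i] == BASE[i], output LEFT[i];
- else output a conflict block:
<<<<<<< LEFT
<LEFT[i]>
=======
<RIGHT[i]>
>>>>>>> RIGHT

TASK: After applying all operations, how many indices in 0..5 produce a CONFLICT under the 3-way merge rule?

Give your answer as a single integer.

Final LEFT:  [golf, bravo, foxtrot, golf, alpha, golf]
Final RIGHT: [delta, bravo, charlie, golf, alpha, delta]
i=0: L=golf, R=delta=BASE -> take LEFT -> golf
i=1: L=bravo R=bravo -> agree -> bravo
i=2: BASE=echo L=foxtrot R=charlie all differ -> CONFLICT
i=3: L=golf R=golf -> agree -> golf
i=4: L=alpha R=alpha -> agree -> alpha
i=5: L=golf, R=delta=BASE -> take LEFT -> golf
Conflict count: 1

Answer: 1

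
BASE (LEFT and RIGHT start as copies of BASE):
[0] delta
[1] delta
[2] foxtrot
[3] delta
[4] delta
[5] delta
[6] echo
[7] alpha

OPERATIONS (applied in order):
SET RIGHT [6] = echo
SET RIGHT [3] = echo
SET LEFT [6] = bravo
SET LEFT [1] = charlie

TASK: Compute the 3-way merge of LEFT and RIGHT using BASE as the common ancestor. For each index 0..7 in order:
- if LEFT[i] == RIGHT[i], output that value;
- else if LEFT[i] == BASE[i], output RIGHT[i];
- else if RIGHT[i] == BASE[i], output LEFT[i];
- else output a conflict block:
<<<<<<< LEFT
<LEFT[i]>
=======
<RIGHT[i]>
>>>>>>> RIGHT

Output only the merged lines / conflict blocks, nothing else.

Answer: delta
charlie
foxtrot
echo
delta
delta
bravo
alpha

Derivation:
Final LEFT:  [delta, charlie, foxtrot, delta, delta, delta, bravo, alpha]
Final RIGHT: [delta, delta, foxtrot, echo, delta, delta, echo, alpha]
i=0: L=delta R=delta -> agree -> delta
i=1: L=charlie, R=delta=BASE -> take LEFT -> charlie
i=2: L=foxtrot R=foxtrot -> agree -> foxtrot
i=3: L=delta=BASE, R=echo -> take RIGHT -> echo
i=4: L=delta R=delta -> agree -> delta
i=5: L=delta R=delta -> agree -> delta
i=6: L=bravo, R=echo=BASE -> take LEFT -> bravo
i=7: L=alpha R=alpha -> agree -> alpha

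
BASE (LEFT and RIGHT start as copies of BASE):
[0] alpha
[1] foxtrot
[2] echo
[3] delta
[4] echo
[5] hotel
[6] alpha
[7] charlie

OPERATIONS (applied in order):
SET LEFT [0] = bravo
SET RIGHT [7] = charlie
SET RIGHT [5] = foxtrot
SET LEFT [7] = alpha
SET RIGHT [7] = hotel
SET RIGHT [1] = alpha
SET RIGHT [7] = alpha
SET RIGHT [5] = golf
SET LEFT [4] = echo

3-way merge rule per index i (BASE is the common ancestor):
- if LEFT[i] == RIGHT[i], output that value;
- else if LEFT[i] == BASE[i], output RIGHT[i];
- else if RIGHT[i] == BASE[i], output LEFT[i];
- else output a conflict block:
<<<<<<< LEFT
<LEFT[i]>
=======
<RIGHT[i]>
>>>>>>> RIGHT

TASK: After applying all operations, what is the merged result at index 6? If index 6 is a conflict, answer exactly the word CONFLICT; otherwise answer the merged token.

Answer: alpha

Derivation:
Final LEFT:  [bravo, foxtrot, echo, delta, echo, hotel, alpha, alpha]
Final RIGHT: [alpha, alpha, echo, delta, echo, golf, alpha, alpha]
i=0: L=bravo, R=alpha=BASE -> take LEFT -> bravo
i=1: L=foxtrot=BASE, R=alpha -> take RIGHT -> alpha
i=2: L=echo R=echo -> agree -> echo
i=3: L=delta R=delta -> agree -> delta
i=4: L=echo R=echo -> agree -> echo
i=5: L=hotel=BASE, R=golf -> take RIGHT -> golf
i=6: L=alpha R=alpha -> agree -> alpha
i=7: L=alpha R=alpha -> agree -> alpha
Index 6 -> alpha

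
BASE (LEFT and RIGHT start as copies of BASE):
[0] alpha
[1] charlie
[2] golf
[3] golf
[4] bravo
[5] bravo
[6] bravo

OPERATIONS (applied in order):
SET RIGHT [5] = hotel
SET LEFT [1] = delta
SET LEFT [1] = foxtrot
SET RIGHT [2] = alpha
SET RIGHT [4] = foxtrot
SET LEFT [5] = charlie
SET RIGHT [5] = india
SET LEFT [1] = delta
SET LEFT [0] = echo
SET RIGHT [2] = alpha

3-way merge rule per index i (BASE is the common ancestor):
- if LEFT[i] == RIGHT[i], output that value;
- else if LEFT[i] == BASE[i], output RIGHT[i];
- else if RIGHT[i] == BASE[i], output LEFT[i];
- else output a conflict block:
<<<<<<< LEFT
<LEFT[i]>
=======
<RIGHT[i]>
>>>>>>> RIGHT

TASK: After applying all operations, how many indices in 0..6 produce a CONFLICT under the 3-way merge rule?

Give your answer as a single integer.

Answer: 1

Derivation:
Final LEFT:  [echo, delta, golf, golf, bravo, charlie, bravo]
Final RIGHT: [alpha, charlie, alpha, golf, foxtrot, india, bravo]
i=0: L=echo, R=alpha=BASE -> take LEFT -> echo
i=1: L=delta, R=charlie=BASE -> take LEFT -> delta
i=2: L=golf=BASE, R=alpha -> take RIGHT -> alpha
i=3: L=golf R=golf -> agree -> golf
i=4: L=bravo=BASE, R=foxtrot -> take RIGHT -> foxtrot
i=5: BASE=bravo L=charlie R=india all differ -> CONFLICT
i=6: L=bravo R=bravo -> agree -> bravo
Conflict count: 1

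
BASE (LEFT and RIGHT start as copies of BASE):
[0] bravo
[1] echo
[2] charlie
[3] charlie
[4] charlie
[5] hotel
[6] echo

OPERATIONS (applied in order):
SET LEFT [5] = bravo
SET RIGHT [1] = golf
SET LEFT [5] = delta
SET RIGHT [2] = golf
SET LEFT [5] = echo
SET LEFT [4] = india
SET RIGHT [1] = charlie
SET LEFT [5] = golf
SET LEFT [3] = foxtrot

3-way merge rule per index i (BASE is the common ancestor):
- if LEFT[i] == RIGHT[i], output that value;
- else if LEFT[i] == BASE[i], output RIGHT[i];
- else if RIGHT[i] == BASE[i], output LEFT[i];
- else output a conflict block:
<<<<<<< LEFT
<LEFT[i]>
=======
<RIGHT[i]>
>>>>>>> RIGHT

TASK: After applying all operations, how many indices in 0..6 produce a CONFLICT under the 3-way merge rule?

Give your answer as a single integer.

Answer: 0

Derivation:
Final LEFT:  [bravo, echo, charlie, foxtrot, india, golf, echo]
Final RIGHT: [bravo, charlie, golf, charlie, charlie, hotel, echo]
i=0: L=bravo R=bravo -> agree -> bravo
i=1: L=echo=BASE, R=charlie -> take RIGHT -> charlie
i=2: L=charlie=BASE, R=golf -> take RIGHT -> golf
i=3: L=foxtrot, R=charlie=BASE -> take LEFT -> foxtrot
i=4: L=india, R=charlie=BASE -> take LEFT -> india
i=5: L=golf, R=hotel=BASE -> take LEFT -> golf
i=6: L=echo R=echo -> agree -> echo
Conflict count: 0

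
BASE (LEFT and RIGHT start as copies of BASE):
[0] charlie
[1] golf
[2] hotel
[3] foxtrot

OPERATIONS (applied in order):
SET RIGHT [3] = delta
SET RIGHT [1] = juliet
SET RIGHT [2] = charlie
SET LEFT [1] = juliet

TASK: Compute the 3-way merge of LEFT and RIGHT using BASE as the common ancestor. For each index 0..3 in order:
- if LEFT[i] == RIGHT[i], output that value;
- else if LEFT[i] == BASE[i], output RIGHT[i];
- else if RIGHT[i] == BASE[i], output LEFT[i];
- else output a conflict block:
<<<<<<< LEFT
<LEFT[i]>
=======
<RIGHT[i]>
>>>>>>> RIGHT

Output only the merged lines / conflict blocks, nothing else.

Answer: charlie
juliet
charlie
delta

Derivation:
Final LEFT:  [charlie, juliet, hotel, foxtrot]
Final RIGHT: [charlie, juliet, charlie, delta]
i=0: L=charlie R=charlie -> agree -> charlie
i=1: L=juliet R=juliet -> agree -> juliet
i=2: L=hotel=BASE, R=charlie -> take RIGHT -> charlie
i=3: L=foxtrot=BASE, R=delta -> take RIGHT -> delta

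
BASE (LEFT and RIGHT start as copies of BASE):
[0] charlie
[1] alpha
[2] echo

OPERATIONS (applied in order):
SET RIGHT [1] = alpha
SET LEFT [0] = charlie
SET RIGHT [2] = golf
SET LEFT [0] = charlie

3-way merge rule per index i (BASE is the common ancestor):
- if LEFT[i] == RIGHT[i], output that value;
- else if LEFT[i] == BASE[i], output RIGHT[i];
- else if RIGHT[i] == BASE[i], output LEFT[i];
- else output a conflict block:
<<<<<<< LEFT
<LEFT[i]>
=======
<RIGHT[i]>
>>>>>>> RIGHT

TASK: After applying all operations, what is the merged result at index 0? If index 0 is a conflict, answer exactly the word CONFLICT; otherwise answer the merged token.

Answer: charlie

Derivation:
Final LEFT:  [charlie, alpha, echo]
Final RIGHT: [charlie, alpha, golf]
i=0: L=charlie R=charlie -> agree -> charlie
i=1: L=alpha R=alpha -> agree -> alpha
i=2: L=echo=BASE, R=golf -> take RIGHT -> golf
Index 0 -> charlie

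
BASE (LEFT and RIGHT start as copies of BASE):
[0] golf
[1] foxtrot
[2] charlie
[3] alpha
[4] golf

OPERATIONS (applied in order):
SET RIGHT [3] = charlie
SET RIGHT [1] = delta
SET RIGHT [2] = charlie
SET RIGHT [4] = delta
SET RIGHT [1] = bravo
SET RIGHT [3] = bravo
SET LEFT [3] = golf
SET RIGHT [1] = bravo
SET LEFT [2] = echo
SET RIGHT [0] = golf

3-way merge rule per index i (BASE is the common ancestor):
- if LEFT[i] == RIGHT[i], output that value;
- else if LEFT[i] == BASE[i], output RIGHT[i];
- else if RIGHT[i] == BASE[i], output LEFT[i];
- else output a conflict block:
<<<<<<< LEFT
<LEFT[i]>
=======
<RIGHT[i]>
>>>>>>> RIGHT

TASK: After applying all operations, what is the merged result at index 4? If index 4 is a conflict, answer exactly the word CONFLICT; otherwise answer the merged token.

Final LEFT:  [golf, foxtrot, echo, golf, golf]
Final RIGHT: [golf, bravo, charlie, bravo, delta]
i=0: L=golf R=golf -> agree -> golf
i=1: L=foxtrot=BASE, R=bravo -> take RIGHT -> bravo
i=2: L=echo, R=charlie=BASE -> take LEFT -> echo
i=3: BASE=alpha L=golf R=bravo all differ -> CONFLICT
i=4: L=golf=BASE, R=delta -> take RIGHT -> delta
Index 4 -> delta

Answer: delta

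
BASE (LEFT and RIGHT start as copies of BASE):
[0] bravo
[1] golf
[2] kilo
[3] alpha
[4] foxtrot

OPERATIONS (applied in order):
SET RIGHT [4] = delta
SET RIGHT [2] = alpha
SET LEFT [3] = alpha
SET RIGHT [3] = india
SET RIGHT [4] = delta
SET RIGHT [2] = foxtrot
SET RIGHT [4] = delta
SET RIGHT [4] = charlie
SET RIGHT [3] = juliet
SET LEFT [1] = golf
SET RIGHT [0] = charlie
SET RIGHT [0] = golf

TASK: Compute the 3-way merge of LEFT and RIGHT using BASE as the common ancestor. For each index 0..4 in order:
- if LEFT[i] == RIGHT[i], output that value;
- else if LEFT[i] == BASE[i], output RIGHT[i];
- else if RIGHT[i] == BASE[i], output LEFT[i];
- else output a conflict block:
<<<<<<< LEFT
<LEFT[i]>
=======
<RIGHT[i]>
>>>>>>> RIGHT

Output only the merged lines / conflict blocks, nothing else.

Answer: golf
golf
foxtrot
juliet
charlie

Derivation:
Final LEFT:  [bravo, golf, kilo, alpha, foxtrot]
Final RIGHT: [golf, golf, foxtrot, juliet, charlie]
i=0: L=bravo=BASE, R=golf -> take RIGHT -> golf
i=1: L=golf R=golf -> agree -> golf
i=2: L=kilo=BASE, R=foxtrot -> take RIGHT -> foxtrot
i=3: L=alpha=BASE, R=juliet -> take RIGHT -> juliet
i=4: L=foxtrot=BASE, R=charlie -> take RIGHT -> charlie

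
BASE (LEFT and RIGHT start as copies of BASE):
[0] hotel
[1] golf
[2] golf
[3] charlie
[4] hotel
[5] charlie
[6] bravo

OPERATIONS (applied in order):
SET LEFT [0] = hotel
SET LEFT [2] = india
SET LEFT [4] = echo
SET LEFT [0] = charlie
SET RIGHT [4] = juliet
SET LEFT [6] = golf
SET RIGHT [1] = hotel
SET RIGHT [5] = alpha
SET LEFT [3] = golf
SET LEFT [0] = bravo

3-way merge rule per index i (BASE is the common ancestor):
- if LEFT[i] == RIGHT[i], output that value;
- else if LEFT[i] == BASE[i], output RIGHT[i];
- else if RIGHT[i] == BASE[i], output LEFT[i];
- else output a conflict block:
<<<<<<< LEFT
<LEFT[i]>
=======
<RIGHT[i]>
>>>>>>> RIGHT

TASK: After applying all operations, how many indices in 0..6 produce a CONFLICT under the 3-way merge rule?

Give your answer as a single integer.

Answer: 1

Derivation:
Final LEFT:  [bravo, golf, india, golf, echo, charlie, golf]
Final RIGHT: [hotel, hotel, golf, charlie, juliet, alpha, bravo]
i=0: L=bravo, R=hotel=BASE -> take LEFT -> bravo
i=1: L=golf=BASE, R=hotel -> take RIGHT -> hotel
i=2: L=india, R=golf=BASE -> take LEFT -> india
i=3: L=golf, R=charlie=BASE -> take LEFT -> golf
i=4: BASE=hotel L=echo R=juliet all differ -> CONFLICT
i=5: L=charlie=BASE, R=alpha -> take RIGHT -> alpha
i=6: L=golf, R=bravo=BASE -> take LEFT -> golf
Conflict count: 1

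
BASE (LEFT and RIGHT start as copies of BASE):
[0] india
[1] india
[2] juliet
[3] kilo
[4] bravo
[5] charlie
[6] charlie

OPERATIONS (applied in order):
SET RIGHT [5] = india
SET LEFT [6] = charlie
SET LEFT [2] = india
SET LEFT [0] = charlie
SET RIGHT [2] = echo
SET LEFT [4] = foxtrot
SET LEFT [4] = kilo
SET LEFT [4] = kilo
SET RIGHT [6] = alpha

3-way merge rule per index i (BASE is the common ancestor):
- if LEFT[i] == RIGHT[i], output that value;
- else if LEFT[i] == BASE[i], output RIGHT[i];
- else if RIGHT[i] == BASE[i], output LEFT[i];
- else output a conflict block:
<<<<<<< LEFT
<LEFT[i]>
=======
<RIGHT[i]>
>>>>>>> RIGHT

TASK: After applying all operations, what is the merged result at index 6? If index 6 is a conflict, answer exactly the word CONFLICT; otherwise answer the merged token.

Final LEFT:  [charlie, india, india, kilo, kilo, charlie, charlie]
Final RIGHT: [india, india, echo, kilo, bravo, india, alpha]
i=0: L=charlie, R=india=BASE -> take LEFT -> charlie
i=1: L=india R=india -> agree -> india
i=2: BASE=juliet L=india R=echo all differ -> CONFLICT
i=3: L=kilo R=kilo -> agree -> kilo
i=4: L=kilo, R=bravo=BASE -> take LEFT -> kilo
i=5: L=charlie=BASE, R=india -> take RIGHT -> india
i=6: L=charlie=BASE, R=alpha -> take RIGHT -> alpha
Index 6 -> alpha

Answer: alpha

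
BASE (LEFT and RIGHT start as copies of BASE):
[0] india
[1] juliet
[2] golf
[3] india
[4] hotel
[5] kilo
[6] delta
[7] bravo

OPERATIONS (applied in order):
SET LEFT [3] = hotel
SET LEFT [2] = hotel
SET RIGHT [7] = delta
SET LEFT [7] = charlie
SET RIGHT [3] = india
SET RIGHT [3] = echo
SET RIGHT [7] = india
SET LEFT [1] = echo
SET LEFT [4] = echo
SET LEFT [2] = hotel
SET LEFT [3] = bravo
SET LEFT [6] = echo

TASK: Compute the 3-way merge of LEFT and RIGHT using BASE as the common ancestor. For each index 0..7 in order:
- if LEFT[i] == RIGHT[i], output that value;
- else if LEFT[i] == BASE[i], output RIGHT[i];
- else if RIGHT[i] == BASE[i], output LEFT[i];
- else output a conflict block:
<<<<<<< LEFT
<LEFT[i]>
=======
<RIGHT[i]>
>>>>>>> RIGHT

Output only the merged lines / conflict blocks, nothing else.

Final LEFT:  [india, echo, hotel, bravo, echo, kilo, echo, charlie]
Final RIGHT: [india, juliet, golf, echo, hotel, kilo, delta, india]
i=0: L=india R=india -> agree -> india
i=1: L=echo, R=juliet=BASE -> take LEFT -> echo
i=2: L=hotel, R=golf=BASE -> take LEFT -> hotel
i=3: BASE=india L=bravo R=echo all differ -> CONFLICT
i=4: L=echo, R=hotel=BASE -> take LEFT -> echo
i=5: L=kilo R=kilo -> agree -> kilo
i=6: L=echo, R=delta=BASE -> take LEFT -> echo
i=7: BASE=bravo L=charlie R=india all differ -> CONFLICT

Answer: india
echo
hotel
<<<<<<< LEFT
bravo
=======
echo
>>>>>>> RIGHT
echo
kilo
echo
<<<<<<< LEFT
charlie
=======
india
>>>>>>> RIGHT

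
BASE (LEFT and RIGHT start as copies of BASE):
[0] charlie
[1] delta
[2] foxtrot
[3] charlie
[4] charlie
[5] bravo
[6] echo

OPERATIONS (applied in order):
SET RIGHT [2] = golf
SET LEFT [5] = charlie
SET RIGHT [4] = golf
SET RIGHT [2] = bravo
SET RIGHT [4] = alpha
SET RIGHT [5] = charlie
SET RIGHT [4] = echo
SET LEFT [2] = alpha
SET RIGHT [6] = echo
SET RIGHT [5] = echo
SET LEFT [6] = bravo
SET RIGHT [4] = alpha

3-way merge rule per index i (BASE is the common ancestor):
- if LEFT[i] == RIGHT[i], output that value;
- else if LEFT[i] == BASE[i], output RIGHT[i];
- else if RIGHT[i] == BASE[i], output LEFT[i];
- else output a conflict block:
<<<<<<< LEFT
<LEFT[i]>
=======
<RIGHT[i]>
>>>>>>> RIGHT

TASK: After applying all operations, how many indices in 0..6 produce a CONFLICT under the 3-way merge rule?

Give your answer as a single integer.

Final LEFT:  [charlie, delta, alpha, charlie, charlie, charlie, bravo]
Final RIGHT: [charlie, delta, bravo, charlie, alpha, echo, echo]
i=0: L=charlie R=charlie -> agree -> charlie
i=1: L=delta R=delta -> agree -> delta
i=2: BASE=foxtrot L=alpha R=bravo all differ -> CONFLICT
i=3: L=charlie R=charlie -> agree -> charlie
i=4: L=charlie=BASE, R=alpha -> take RIGHT -> alpha
i=5: BASE=bravo L=charlie R=echo all differ -> CONFLICT
i=6: L=bravo, R=echo=BASE -> take LEFT -> bravo
Conflict count: 2

Answer: 2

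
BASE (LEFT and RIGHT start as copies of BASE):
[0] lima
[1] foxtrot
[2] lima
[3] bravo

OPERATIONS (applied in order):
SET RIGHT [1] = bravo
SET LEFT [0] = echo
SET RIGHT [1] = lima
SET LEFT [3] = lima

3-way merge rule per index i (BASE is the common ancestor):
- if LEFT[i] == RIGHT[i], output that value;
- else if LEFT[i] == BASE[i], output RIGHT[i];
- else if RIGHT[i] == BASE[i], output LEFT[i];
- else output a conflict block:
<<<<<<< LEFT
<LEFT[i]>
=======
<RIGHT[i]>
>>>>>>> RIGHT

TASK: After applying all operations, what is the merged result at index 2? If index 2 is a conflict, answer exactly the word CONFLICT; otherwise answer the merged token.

Answer: lima

Derivation:
Final LEFT:  [echo, foxtrot, lima, lima]
Final RIGHT: [lima, lima, lima, bravo]
i=0: L=echo, R=lima=BASE -> take LEFT -> echo
i=1: L=foxtrot=BASE, R=lima -> take RIGHT -> lima
i=2: L=lima R=lima -> agree -> lima
i=3: L=lima, R=bravo=BASE -> take LEFT -> lima
Index 2 -> lima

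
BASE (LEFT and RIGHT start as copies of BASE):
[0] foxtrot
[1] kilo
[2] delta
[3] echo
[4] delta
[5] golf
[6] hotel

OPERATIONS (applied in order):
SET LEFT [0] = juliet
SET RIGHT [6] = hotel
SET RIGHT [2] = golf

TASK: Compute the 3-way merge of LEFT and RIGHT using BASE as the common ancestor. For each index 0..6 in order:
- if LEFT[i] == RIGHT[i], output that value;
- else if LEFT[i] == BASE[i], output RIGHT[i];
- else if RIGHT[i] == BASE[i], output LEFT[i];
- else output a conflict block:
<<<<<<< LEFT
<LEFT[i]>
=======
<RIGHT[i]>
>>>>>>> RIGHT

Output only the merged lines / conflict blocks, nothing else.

Answer: juliet
kilo
golf
echo
delta
golf
hotel

Derivation:
Final LEFT:  [juliet, kilo, delta, echo, delta, golf, hotel]
Final RIGHT: [foxtrot, kilo, golf, echo, delta, golf, hotel]
i=0: L=juliet, R=foxtrot=BASE -> take LEFT -> juliet
i=1: L=kilo R=kilo -> agree -> kilo
i=2: L=delta=BASE, R=golf -> take RIGHT -> golf
i=3: L=echo R=echo -> agree -> echo
i=4: L=delta R=delta -> agree -> delta
i=5: L=golf R=golf -> agree -> golf
i=6: L=hotel R=hotel -> agree -> hotel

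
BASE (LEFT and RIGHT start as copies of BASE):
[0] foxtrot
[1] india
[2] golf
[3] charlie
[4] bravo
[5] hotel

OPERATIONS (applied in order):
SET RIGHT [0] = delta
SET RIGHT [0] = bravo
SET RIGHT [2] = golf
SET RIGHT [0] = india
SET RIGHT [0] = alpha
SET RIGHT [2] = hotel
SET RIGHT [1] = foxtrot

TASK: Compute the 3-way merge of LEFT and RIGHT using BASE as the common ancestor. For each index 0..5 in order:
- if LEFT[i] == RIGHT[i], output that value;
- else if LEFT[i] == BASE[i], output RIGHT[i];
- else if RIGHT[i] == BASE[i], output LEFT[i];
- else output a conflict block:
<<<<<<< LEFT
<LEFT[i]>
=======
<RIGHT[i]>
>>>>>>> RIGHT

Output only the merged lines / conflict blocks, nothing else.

Final LEFT:  [foxtrot, india, golf, charlie, bravo, hotel]
Final RIGHT: [alpha, foxtrot, hotel, charlie, bravo, hotel]
i=0: L=foxtrot=BASE, R=alpha -> take RIGHT -> alpha
i=1: L=india=BASE, R=foxtrot -> take RIGHT -> foxtrot
i=2: L=golf=BASE, R=hotel -> take RIGHT -> hotel
i=3: L=charlie R=charlie -> agree -> charlie
i=4: L=bravo R=bravo -> agree -> bravo
i=5: L=hotel R=hotel -> agree -> hotel

Answer: alpha
foxtrot
hotel
charlie
bravo
hotel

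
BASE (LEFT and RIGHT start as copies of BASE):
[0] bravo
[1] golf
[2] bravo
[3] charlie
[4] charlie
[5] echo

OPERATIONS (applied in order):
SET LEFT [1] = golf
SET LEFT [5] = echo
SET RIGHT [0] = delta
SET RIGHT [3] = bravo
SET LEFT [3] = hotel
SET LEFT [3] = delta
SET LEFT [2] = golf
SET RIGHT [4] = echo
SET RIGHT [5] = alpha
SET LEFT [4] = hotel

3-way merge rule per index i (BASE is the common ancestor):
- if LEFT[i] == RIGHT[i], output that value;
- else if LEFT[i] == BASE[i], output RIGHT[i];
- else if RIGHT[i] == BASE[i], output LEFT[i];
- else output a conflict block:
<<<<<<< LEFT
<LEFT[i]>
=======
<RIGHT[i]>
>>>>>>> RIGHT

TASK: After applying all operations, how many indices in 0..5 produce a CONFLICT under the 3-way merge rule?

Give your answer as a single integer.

Answer: 2

Derivation:
Final LEFT:  [bravo, golf, golf, delta, hotel, echo]
Final RIGHT: [delta, golf, bravo, bravo, echo, alpha]
i=0: L=bravo=BASE, R=delta -> take RIGHT -> delta
i=1: L=golf R=golf -> agree -> golf
i=2: L=golf, R=bravo=BASE -> take LEFT -> golf
i=3: BASE=charlie L=delta R=bravo all differ -> CONFLICT
i=4: BASE=charlie L=hotel R=echo all differ -> CONFLICT
i=5: L=echo=BASE, R=alpha -> take RIGHT -> alpha
Conflict count: 2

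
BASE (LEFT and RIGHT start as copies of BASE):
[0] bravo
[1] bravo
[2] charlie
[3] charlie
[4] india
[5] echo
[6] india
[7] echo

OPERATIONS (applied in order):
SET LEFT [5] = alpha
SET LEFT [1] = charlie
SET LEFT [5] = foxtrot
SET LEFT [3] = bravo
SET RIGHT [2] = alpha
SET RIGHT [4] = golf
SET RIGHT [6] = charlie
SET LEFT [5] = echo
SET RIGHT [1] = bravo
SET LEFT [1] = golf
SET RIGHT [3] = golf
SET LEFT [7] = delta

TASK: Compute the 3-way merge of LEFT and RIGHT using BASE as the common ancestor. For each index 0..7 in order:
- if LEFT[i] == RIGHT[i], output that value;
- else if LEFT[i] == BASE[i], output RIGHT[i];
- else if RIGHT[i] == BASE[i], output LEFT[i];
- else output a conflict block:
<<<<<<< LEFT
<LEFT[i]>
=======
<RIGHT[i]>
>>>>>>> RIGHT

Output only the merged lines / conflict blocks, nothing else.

Answer: bravo
golf
alpha
<<<<<<< LEFT
bravo
=======
golf
>>>>>>> RIGHT
golf
echo
charlie
delta

Derivation:
Final LEFT:  [bravo, golf, charlie, bravo, india, echo, india, delta]
Final RIGHT: [bravo, bravo, alpha, golf, golf, echo, charlie, echo]
i=0: L=bravo R=bravo -> agree -> bravo
i=1: L=golf, R=bravo=BASE -> take LEFT -> golf
i=2: L=charlie=BASE, R=alpha -> take RIGHT -> alpha
i=3: BASE=charlie L=bravo R=golf all differ -> CONFLICT
i=4: L=india=BASE, R=golf -> take RIGHT -> golf
i=5: L=echo R=echo -> agree -> echo
i=6: L=india=BASE, R=charlie -> take RIGHT -> charlie
i=7: L=delta, R=echo=BASE -> take LEFT -> delta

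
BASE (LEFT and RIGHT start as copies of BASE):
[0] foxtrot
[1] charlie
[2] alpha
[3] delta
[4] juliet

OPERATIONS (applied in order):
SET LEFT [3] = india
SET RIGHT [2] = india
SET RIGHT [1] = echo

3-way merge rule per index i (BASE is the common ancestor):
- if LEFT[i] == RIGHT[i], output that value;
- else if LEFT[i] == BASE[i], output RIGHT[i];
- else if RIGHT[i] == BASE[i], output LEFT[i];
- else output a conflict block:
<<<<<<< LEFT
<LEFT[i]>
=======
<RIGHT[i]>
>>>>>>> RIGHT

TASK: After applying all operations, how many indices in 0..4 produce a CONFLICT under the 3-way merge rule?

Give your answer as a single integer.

Final LEFT:  [foxtrot, charlie, alpha, india, juliet]
Final RIGHT: [foxtrot, echo, india, delta, juliet]
i=0: L=foxtrot R=foxtrot -> agree -> foxtrot
i=1: L=charlie=BASE, R=echo -> take RIGHT -> echo
i=2: L=alpha=BASE, R=india -> take RIGHT -> india
i=3: L=india, R=delta=BASE -> take LEFT -> india
i=4: L=juliet R=juliet -> agree -> juliet
Conflict count: 0

Answer: 0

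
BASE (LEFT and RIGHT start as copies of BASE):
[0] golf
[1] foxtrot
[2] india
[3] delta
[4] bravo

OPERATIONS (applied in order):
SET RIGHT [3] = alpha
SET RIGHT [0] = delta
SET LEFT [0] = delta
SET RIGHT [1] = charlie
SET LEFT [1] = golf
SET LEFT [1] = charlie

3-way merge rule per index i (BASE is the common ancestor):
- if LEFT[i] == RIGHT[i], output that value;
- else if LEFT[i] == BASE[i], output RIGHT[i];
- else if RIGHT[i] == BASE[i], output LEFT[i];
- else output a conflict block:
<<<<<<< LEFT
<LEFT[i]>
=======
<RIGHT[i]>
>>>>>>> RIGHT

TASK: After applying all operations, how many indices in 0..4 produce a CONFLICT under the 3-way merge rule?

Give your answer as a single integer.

Answer: 0

Derivation:
Final LEFT:  [delta, charlie, india, delta, bravo]
Final RIGHT: [delta, charlie, india, alpha, bravo]
i=0: L=delta R=delta -> agree -> delta
i=1: L=charlie R=charlie -> agree -> charlie
i=2: L=india R=india -> agree -> india
i=3: L=delta=BASE, R=alpha -> take RIGHT -> alpha
i=4: L=bravo R=bravo -> agree -> bravo
Conflict count: 0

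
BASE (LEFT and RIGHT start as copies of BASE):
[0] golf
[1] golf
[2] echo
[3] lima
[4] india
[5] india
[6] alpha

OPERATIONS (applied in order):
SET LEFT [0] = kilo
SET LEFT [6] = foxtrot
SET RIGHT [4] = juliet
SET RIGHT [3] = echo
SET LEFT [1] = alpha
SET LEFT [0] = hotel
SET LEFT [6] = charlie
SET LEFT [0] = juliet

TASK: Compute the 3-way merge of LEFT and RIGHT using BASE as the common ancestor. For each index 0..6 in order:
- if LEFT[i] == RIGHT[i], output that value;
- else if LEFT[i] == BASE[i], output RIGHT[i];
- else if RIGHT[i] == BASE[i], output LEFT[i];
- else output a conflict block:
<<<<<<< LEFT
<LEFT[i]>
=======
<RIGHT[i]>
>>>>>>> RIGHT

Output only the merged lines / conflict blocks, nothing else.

Answer: juliet
alpha
echo
echo
juliet
india
charlie

Derivation:
Final LEFT:  [juliet, alpha, echo, lima, india, india, charlie]
Final RIGHT: [golf, golf, echo, echo, juliet, india, alpha]
i=0: L=juliet, R=golf=BASE -> take LEFT -> juliet
i=1: L=alpha, R=golf=BASE -> take LEFT -> alpha
i=2: L=echo R=echo -> agree -> echo
i=3: L=lima=BASE, R=echo -> take RIGHT -> echo
i=4: L=india=BASE, R=juliet -> take RIGHT -> juliet
i=5: L=india R=india -> agree -> india
i=6: L=charlie, R=alpha=BASE -> take LEFT -> charlie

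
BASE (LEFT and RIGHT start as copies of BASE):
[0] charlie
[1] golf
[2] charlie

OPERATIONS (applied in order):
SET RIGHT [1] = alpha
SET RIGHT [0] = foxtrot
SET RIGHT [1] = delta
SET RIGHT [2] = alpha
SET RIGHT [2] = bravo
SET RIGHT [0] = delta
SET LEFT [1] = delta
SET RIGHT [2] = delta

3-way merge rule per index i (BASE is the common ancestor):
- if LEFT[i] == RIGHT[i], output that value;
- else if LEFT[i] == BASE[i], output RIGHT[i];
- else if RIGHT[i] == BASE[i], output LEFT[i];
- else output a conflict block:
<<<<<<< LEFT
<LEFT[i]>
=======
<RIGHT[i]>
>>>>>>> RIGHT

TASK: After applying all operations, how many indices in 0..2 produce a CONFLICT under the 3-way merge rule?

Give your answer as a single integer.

Final LEFT:  [charlie, delta, charlie]
Final RIGHT: [delta, delta, delta]
i=0: L=charlie=BASE, R=delta -> take RIGHT -> delta
i=1: L=delta R=delta -> agree -> delta
i=2: L=charlie=BASE, R=delta -> take RIGHT -> delta
Conflict count: 0

Answer: 0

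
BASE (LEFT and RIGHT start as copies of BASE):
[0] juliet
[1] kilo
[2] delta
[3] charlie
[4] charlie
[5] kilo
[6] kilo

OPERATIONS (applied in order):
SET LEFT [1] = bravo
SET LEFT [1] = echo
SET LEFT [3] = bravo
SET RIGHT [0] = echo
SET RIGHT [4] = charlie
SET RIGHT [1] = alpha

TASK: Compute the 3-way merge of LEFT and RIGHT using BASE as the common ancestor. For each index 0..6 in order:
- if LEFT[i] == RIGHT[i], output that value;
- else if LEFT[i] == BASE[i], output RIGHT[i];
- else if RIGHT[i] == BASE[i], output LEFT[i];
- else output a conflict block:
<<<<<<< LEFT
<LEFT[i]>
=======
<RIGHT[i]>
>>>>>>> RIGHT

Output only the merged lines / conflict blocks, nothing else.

Final LEFT:  [juliet, echo, delta, bravo, charlie, kilo, kilo]
Final RIGHT: [echo, alpha, delta, charlie, charlie, kilo, kilo]
i=0: L=juliet=BASE, R=echo -> take RIGHT -> echo
i=1: BASE=kilo L=echo R=alpha all differ -> CONFLICT
i=2: L=delta R=delta -> agree -> delta
i=3: L=bravo, R=charlie=BASE -> take LEFT -> bravo
i=4: L=charlie R=charlie -> agree -> charlie
i=5: L=kilo R=kilo -> agree -> kilo
i=6: L=kilo R=kilo -> agree -> kilo

Answer: echo
<<<<<<< LEFT
echo
=======
alpha
>>>>>>> RIGHT
delta
bravo
charlie
kilo
kilo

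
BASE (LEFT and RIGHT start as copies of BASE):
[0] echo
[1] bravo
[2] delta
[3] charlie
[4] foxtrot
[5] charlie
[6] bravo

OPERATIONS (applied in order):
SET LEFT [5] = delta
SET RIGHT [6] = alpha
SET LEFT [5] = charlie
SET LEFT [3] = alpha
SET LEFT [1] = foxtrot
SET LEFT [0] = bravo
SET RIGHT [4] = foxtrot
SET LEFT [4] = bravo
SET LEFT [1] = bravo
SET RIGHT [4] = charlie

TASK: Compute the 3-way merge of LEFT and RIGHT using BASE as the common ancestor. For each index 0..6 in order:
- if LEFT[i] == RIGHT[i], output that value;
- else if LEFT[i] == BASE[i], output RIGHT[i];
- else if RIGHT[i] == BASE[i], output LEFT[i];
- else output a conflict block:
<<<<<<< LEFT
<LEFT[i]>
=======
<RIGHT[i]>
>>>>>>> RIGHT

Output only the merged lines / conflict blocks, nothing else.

Final LEFT:  [bravo, bravo, delta, alpha, bravo, charlie, bravo]
Final RIGHT: [echo, bravo, delta, charlie, charlie, charlie, alpha]
i=0: L=bravo, R=echo=BASE -> take LEFT -> bravo
i=1: L=bravo R=bravo -> agree -> bravo
i=2: L=delta R=delta -> agree -> delta
i=3: L=alpha, R=charlie=BASE -> take LEFT -> alpha
i=4: BASE=foxtrot L=bravo R=charlie all differ -> CONFLICT
i=5: L=charlie R=charlie -> agree -> charlie
i=6: L=bravo=BASE, R=alpha -> take RIGHT -> alpha

Answer: bravo
bravo
delta
alpha
<<<<<<< LEFT
bravo
=======
charlie
>>>>>>> RIGHT
charlie
alpha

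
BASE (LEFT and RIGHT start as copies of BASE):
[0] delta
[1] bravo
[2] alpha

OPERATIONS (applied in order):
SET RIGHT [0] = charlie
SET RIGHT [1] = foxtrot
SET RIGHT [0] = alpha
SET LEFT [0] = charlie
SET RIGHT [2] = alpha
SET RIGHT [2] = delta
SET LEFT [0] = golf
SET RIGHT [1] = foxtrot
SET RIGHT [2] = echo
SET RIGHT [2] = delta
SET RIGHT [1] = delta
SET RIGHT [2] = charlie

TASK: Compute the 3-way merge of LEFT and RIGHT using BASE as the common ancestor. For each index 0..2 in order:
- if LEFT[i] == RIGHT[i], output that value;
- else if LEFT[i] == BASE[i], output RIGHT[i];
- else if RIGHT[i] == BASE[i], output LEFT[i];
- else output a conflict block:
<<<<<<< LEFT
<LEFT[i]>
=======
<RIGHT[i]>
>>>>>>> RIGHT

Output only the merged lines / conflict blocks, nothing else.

Answer: <<<<<<< LEFT
golf
=======
alpha
>>>>>>> RIGHT
delta
charlie

Derivation:
Final LEFT:  [golf, bravo, alpha]
Final RIGHT: [alpha, delta, charlie]
i=0: BASE=delta L=golf R=alpha all differ -> CONFLICT
i=1: L=bravo=BASE, R=delta -> take RIGHT -> delta
i=2: L=alpha=BASE, R=charlie -> take RIGHT -> charlie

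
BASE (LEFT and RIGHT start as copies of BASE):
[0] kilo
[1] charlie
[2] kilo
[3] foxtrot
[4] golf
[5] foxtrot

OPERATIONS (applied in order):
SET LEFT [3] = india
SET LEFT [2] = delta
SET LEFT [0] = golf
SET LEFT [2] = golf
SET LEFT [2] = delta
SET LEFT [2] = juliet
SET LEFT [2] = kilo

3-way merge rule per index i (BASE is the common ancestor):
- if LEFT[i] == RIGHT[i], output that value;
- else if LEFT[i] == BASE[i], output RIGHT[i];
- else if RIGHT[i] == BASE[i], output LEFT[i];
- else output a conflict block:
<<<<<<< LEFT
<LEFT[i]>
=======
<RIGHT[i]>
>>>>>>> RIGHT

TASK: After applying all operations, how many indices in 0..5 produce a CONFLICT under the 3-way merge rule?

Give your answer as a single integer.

Answer: 0

Derivation:
Final LEFT:  [golf, charlie, kilo, india, golf, foxtrot]
Final RIGHT: [kilo, charlie, kilo, foxtrot, golf, foxtrot]
i=0: L=golf, R=kilo=BASE -> take LEFT -> golf
i=1: L=charlie R=charlie -> agree -> charlie
i=2: L=kilo R=kilo -> agree -> kilo
i=3: L=india, R=foxtrot=BASE -> take LEFT -> india
i=4: L=golf R=golf -> agree -> golf
i=5: L=foxtrot R=foxtrot -> agree -> foxtrot
Conflict count: 0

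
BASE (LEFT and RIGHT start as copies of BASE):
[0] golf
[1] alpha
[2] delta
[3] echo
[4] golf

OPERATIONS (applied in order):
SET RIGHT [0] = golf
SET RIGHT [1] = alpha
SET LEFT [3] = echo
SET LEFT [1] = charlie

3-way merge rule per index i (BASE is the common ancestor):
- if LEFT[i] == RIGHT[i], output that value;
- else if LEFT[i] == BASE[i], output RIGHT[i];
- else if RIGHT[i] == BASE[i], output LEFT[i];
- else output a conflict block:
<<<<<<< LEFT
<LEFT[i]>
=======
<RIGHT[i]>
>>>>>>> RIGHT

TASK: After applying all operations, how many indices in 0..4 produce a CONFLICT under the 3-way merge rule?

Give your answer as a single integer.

Answer: 0

Derivation:
Final LEFT:  [golf, charlie, delta, echo, golf]
Final RIGHT: [golf, alpha, delta, echo, golf]
i=0: L=golf R=golf -> agree -> golf
i=1: L=charlie, R=alpha=BASE -> take LEFT -> charlie
i=2: L=delta R=delta -> agree -> delta
i=3: L=echo R=echo -> agree -> echo
i=4: L=golf R=golf -> agree -> golf
Conflict count: 0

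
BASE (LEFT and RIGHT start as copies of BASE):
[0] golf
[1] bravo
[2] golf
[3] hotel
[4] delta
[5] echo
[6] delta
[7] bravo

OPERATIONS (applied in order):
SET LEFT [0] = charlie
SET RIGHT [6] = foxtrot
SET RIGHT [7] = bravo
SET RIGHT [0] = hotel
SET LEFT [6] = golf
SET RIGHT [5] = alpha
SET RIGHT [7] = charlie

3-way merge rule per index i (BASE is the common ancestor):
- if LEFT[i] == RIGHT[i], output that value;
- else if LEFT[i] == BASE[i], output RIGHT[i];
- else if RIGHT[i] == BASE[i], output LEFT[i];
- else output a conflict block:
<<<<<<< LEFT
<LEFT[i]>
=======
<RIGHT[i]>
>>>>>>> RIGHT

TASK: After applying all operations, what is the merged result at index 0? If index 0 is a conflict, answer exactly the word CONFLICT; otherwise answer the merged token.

Final LEFT:  [charlie, bravo, golf, hotel, delta, echo, golf, bravo]
Final RIGHT: [hotel, bravo, golf, hotel, delta, alpha, foxtrot, charlie]
i=0: BASE=golf L=charlie R=hotel all differ -> CONFLICT
i=1: L=bravo R=bravo -> agree -> bravo
i=2: L=golf R=golf -> agree -> golf
i=3: L=hotel R=hotel -> agree -> hotel
i=4: L=delta R=delta -> agree -> delta
i=5: L=echo=BASE, R=alpha -> take RIGHT -> alpha
i=6: BASE=delta L=golf R=foxtrot all differ -> CONFLICT
i=7: L=bravo=BASE, R=charlie -> take RIGHT -> charlie
Index 0 -> CONFLICT

Answer: CONFLICT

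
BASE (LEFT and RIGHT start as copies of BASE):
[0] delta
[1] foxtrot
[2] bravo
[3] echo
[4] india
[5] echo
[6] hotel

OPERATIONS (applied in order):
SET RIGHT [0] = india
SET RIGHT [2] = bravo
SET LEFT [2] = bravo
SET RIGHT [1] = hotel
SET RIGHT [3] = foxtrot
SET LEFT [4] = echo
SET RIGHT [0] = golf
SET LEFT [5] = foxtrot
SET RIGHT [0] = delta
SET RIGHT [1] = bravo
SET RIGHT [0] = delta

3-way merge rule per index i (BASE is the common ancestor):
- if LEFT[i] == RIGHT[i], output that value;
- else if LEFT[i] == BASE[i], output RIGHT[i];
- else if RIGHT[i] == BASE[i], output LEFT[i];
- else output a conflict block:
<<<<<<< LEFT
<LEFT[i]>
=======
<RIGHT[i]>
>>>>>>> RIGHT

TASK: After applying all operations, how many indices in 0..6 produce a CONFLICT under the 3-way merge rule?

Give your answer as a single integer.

Final LEFT:  [delta, foxtrot, bravo, echo, echo, foxtrot, hotel]
Final RIGHT: [delta, bravo, bravo, foxtrot, india, echo, hotel]
i=0: L=delta R=delta -> agree -> delta
i=1: L=foxtrot=BASE, R=bravo -> take RIGHT -> bravo
i=2: L=bravo R=bravo -> agree -> bravo
i=3: L=echo=BASE, R=foxtrot -> take RIGHT -> foxtrot
i=4: L=echo, R=india=BASE -> take LEFT -> echo
i=5: L=foxtrot, R=echo=BASE -> take LEFT -> foxtrot
i=6: L=hotel R=hotel -> agree -> hotel
Conflict count: 0

Answer: 0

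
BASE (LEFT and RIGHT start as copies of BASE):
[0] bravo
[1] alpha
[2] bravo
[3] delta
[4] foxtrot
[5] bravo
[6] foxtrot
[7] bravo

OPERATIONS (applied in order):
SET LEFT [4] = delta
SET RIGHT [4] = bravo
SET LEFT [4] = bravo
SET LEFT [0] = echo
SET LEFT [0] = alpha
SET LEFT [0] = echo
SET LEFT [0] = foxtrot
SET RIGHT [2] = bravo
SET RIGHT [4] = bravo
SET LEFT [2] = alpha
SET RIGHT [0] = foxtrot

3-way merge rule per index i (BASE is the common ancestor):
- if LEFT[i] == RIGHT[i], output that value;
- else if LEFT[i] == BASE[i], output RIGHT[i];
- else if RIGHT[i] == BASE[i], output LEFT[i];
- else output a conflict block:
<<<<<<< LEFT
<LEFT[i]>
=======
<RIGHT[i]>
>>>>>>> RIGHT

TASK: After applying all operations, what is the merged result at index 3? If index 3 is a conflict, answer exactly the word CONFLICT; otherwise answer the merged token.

Answer: delta

Derivation:
Final LEFT:  [foxtrot, alpha, alpha, delta, bravo, bravo, foxtrot, bravo]
Final RIGHT: [foxtrot, alpha, bravo, delta, bravo, bravo, foxtrot, bravo]
i=0: L=foxtrot R=foxtrot -> agree -> foxtrot
i=1: L=alpha R=alpha -> agree -> alpha
i=2: L=alpha, R=bravo=BASE -> take LEFT -> alpha
i=3: L=delta R=delta -> agree -> delta
i=4: L=bravo R=bravo -> agree -> bravo
i=5: L=bravo R=bravo -> agree -> bravo
i=6: L=foxtrot R=foxtrot -> agree -> foxtrot
i=7: L=bravo R=bravo -> agree -> bravo
Index 3 -> delta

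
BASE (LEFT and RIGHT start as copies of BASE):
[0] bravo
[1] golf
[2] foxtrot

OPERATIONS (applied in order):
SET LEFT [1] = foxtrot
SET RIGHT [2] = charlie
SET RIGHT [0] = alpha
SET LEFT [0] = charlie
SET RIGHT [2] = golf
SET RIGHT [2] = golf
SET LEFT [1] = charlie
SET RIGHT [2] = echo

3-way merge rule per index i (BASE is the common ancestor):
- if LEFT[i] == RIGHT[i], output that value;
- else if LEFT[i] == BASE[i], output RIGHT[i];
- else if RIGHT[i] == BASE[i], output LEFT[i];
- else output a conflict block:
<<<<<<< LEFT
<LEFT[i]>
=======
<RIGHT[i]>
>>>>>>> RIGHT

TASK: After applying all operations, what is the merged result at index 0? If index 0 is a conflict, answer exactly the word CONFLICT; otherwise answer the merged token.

Answer: CONFLICT

Derivation:
Final LEFT:  [charlie, charlie, foxtrot]
Final RIGHT: [alpha, golf, echo]
i=0: BASE=bravo L=charlie R=alpha all differ -> CONFLICT
i=1: L=charlie, R=golf=BASE -> take LEFT -> charlie
i=2: L=foxtrot=BASE, R=echo -> take RIGHT -> echo
Index 0 -> CONFLICT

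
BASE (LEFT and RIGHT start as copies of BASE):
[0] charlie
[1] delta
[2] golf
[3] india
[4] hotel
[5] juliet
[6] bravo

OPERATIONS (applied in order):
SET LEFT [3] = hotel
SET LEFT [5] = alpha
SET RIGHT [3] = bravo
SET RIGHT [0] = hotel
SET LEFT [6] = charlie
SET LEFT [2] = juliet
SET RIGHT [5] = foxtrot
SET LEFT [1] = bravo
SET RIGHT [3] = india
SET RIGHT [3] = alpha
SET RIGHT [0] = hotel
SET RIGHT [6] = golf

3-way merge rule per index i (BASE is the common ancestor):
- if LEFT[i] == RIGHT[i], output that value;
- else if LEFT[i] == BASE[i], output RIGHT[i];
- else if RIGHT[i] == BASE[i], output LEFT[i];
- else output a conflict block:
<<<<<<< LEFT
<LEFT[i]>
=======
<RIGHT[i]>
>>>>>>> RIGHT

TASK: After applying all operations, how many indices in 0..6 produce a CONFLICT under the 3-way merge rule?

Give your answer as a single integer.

Answer: 3

Derivation:
Final LEFT:  [charlie, bravo, juliet, hotel, hotel, alpha, charlie]
Final RIGHT: [hotel, delta, golf, alpha, hotel, foxtrot, golf]
i=0: L=charlie=BASE, R=hotel -> take RIGHT -> hotel
i=1: L=bravo, R=delta=BASE -> take LEFT -> bravo
i=2: L=juliet, R=golf=BASE -> take LEFT -> juliet
i=3: BASE=india L=hotel R=alpha all differ -> CONFLICT
i=4: L=hotel R=hotel -> agree -> hotel
i=5: BASE=juliet L=alpha R=foxtrot all differ -> CONFLICT
i=6: BASE=bravo L=charlie R=golf all differ -> CONFLICT
Conflict count: 3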